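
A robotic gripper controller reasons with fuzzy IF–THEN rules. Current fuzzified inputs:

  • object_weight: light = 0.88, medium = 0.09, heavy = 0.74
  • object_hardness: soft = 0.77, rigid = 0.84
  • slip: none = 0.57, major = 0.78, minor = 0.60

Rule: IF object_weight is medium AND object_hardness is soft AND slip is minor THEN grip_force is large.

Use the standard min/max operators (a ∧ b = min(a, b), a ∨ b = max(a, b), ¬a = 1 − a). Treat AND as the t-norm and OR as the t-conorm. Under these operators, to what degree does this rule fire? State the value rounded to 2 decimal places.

firing strength: medium=0.09, soft=0.77, minor=0.60; AND[min(a, b)] → w = 0.09

0.09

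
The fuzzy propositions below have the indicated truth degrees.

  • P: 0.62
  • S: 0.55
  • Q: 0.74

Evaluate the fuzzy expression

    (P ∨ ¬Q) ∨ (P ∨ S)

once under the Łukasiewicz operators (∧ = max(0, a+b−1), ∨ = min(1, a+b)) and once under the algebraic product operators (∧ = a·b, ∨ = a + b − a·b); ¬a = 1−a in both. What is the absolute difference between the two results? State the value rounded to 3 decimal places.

0.048

Under Łukasiewicz:
  ¬Q = 1 − 0.74 = 0.26
  P ∨ ¬Q = min(1, a+b) on (0.62, 0.26) = 0.88
  P ∨ S = min(1, a+b) on (0.62, 0.55) = 1.00
  (P ∨ ¬Q) ∨ (P ∨ S) = min(1, a+b) on (0.88, 1.00) = 1.00
  → value = 1.0000
Under algebraic product:
  ¬Q = 1 − 0.7400 = 0.2600
  P ∨ ¬Q = a + b − a·b on (0.6200, 0.2600) = 0.7188
  P ∨ S = a + b − a·b on (0.6200, 0.5500) = 0.8290
  (P ∨ ¬Q) ∨ (P ∨ S) = a + b − a·b on (0.7188, 0.8290) = 0.9519
  → value = 0.9519
|1.0000 − 0.9519| = 0.048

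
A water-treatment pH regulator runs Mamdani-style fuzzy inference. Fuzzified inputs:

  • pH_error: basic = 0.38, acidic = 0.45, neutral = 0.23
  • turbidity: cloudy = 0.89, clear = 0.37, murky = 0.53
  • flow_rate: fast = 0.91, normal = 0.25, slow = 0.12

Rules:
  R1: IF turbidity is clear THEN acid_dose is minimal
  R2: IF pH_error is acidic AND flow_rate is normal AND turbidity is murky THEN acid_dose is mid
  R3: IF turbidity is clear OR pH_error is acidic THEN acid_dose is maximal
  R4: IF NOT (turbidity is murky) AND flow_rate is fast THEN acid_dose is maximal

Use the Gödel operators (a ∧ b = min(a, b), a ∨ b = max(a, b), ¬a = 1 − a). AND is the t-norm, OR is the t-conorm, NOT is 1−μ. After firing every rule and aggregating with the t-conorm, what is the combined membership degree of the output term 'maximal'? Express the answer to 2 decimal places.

0.47

R1: clear=0.37 → w = 0.37
R2: acidic=0.45, normal=0.25, murky=0.53; AND[min(a, b)] → w = 0.25
R3: clear=0.37, acidic=0.45; OR[max(a, b)] → w = 0.45
R4: ¬murky=1−0.53=0.47, fast=0.91; AND[min(a, b)] → w = 0.47
Rules with consequent 'maximal': {R3, R4} → strengths 0.45, 0.47
Aggregate via t-conorm [max(a, b)]: 0.47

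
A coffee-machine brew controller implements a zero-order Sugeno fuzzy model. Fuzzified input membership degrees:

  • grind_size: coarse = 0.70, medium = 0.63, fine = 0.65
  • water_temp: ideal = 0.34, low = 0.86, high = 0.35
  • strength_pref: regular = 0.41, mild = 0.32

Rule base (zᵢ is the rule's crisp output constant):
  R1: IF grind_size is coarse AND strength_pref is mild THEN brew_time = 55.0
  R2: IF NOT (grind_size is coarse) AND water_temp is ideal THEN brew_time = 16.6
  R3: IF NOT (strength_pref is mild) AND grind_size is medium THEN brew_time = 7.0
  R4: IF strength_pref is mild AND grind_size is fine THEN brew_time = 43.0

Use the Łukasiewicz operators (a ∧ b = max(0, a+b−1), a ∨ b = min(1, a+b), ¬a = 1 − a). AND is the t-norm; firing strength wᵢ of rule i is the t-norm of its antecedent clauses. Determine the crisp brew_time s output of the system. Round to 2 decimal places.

R1 (z=55.0): coarse=0.70, mild=0.32; AND[max(0, a+b−1)] → w = 0.02
R2 (z=16.6): ¬coarse=1−0.70=0.30, ideal=0.34; AND[max(0, a+b−1)] → w = 0.00
R3 (z=7.0): ¬mild=1−0.32=0.68, medium=0.63; AND[max(0, a+b−1)] → w = 0.31
R4 (z=43.0): mild=0.32, fine=0.65; AND[max(0, a+b−1)] → w = 0.00
Weighted average = (0.02·55.0 + 0.00·16.6 + 0.31·7.0 + 0.00·43.0) / (0.02 + 0.00 + 0.31 + 0.00)
  = 3.2700 / 0.3300 = 9.91

9.91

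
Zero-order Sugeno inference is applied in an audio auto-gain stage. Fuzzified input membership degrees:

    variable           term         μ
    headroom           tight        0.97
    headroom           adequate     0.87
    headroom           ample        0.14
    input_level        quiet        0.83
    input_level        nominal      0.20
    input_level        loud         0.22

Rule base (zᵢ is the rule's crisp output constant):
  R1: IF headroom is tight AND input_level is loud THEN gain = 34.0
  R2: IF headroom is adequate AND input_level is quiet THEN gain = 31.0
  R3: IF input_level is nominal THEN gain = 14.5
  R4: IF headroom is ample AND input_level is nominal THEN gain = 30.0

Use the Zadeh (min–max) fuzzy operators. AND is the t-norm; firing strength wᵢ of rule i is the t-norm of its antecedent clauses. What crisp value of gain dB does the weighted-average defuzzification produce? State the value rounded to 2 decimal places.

29.00

R1 (z=34.0): tight=0.97, loud=0.22; AND[min(a, b)] → w = 0.22
R2 (z=31.0): adequate=0.87, quiet=0.83; AND[min(a, b)] → w = 0.83
R3 (z=14.5): nominal=0.20 → w = 0.20
R4 (z=30.0): ample=0.14, nominal=0.20; AND[min(a, b)] → w = 0.14
Weighted average = (0.22·34.0 + 0.83·31.0 + 0.20·14.5 + 0.14·30.0) / (0.22 + 0.83 + 0.20 + 0.14)
  = 40.3100 / 1.3900 = 29.00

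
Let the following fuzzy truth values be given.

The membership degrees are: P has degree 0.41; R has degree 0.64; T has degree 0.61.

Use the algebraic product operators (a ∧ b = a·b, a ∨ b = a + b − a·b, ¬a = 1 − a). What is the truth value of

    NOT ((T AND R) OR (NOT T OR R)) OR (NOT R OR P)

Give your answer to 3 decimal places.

T AND R = a·b on (0.6100, 0.6400) = 0.3904
NOT T = 1 − 0.6100 = 0.3900
NOT T OR R = a + b − a·b on (0.3900, 0.6400) = 0.7804
(T AND R) OR (NOT T OR R) = a + b − a·b on (0.3904, 0.7804) = 0.8661
NOT ((T AND R) OR (NOT T OR R)) = 1 − 0.8661 = 0.1339
NOT R = 1 − 0.6400 = 0.3600
NOT R OR P = a + b − a·b on (0.3600, 0.4100) = 0.6224
NOT ((T AND R) OR (NOT T OR R)) OR (NOT R OR P) = a + b − a·b on (0.1339, 0.6224) = 0.6729

0.673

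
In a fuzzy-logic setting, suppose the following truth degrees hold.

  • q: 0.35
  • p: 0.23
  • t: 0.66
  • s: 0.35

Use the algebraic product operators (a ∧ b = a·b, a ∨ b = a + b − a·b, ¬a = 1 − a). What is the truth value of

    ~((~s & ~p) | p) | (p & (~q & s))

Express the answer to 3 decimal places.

~s = 1 − 0.3500 = 0.6500
~p = 1 − 0.2300 = 0.7700
~s & ~p = a·b on (0.6500, 0.7700) = 0.5005
(~s & ~p) | p = a + b − a·b on (0.5005, 0.2300) = 0.6154
~((~s & ~p) | p) = 1 − 0.6154 = 0.3846
~q = 1 − 0.3500 = 0.6500
~q & s = a·b on (0.6500, 0.3500) = 0.2275
p & (~q & s) = a·b on (0.2300, 0.2275) = 0.0523
~((~s & ~p) | p) | (p & (~q & s)) = a + b − a·b on (0.3846, 0.0523) = 0.4168

0.417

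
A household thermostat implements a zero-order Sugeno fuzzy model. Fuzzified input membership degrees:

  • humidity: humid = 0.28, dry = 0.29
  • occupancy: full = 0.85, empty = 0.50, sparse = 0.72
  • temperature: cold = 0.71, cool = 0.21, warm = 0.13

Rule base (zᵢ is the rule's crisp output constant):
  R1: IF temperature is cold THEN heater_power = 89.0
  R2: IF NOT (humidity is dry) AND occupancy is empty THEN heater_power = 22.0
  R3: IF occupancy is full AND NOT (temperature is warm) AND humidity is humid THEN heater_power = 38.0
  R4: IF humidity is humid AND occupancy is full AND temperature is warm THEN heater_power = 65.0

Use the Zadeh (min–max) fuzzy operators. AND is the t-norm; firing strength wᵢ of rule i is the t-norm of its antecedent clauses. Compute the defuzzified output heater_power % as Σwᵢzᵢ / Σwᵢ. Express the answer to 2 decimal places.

R1 (z=89.0): cold=0.71 → w = 0.71
R2 (z=22.0): ¬dry=1−0.29=0.71, empty=0.50; AND[min(a, b)] → w = 0.50
R3 (z=38.0): full=0.85, ¬warm=1−0.13=0.87, humid=0.28; AND[min(a, b)] → w = 0.28
R4 (z=65.0): humid=0.28, full=0.85, warm=0.13; AND[min(a, b)] → w = 0.13
Weighted average = (0.71·89.0 + 0.50·22.0 + 0.28·38.0 + 0.13·65.0) / (0.71 + 0.50 + 0.28 + 0.13)
  = 93.2800 / 1.6200 = 57.58

57.58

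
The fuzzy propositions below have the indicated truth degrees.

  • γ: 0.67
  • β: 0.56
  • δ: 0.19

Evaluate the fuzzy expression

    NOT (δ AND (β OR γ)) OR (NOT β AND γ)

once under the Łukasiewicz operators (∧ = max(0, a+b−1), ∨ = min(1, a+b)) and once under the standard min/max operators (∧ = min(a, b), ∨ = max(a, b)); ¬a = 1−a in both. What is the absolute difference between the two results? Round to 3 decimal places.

Under Łukasiewicz:
  β OR γ = min(1, a+b) on (0.56, 0.67) = 1.00
  δ AND (β OR γ) = max(0, a+b−1) on (0.19, 1.00) = 0.19
  NOT (δ AND (β OR γ)) = 1 − 0.19 = 0.81
  NOT β = 1 − 0.56 = 0.44
  NOT β AND γ = max(0, a+b−1) on (0.44, 0.67) = 0.11
  NOT (δ AND (β OR γ)) OR (NOT β AND γ) = min(1, a+b) on (0.81, 0.11) = 0.92
  → value = 0.9200
Under standard min/max:
  β OR γ = max(a, b) on (0.56, 0.67) = 0.67
  δ AND (β OR γ) = min(a, b) on (0.19, 0.67) = 0.19
  NOT (δ AND (β OR γ)) = 1 − 0.19 = 0.81
  NOT β = 1 − 0.56 = 0.44
  NOT β AND γ = min(a, b) on (0.44, 0.67) = 0.44
  NOT (δ AND (β OR γ)) OR (NOT β AND γ) = max(a, b) on (0.81, 0.44) = 0.81
  → value = 0.8100
|0.9200 − 0.8100| = 0.110

0.110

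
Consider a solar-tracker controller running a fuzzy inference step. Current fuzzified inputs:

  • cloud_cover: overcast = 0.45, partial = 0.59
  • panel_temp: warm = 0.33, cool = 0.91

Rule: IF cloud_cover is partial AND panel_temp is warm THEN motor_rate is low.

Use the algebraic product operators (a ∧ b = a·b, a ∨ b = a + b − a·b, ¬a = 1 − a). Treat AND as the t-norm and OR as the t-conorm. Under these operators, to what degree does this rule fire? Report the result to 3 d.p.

0.195

firing strength: partial=0.59, warm=0.33; AND[a·b] → w = 0.1947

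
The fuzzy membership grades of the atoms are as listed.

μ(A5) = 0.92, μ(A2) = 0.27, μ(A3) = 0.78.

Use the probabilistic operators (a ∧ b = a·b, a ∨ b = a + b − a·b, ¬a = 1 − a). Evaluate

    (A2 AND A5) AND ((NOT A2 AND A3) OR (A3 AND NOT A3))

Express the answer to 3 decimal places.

A2 AND A5 = a·b on (0.2700, 0.9200) = 0.2484
NOT A2 = 1 − 0.2700 = 0.7300
NOT A2 AND A3 = a·b on (0.7300, 0.7800) = 0.5694
NOT A3 = 1 − 0.7800 = 0.2200
A3 AND NOT A3 = a·b on (0.7800, 0.2200) = 0.1716
(NOT A2 AND A3) OR (A3 AND NOT A3) = a + b − a·b on (0.5694, 0.1716) = 0.6433
(A2 AND A5) AND ((NOT A2 AND A3) OR (A3 AND NOT A3)) = a·b on (0.2484, 0.6433) = 0.1598

0.160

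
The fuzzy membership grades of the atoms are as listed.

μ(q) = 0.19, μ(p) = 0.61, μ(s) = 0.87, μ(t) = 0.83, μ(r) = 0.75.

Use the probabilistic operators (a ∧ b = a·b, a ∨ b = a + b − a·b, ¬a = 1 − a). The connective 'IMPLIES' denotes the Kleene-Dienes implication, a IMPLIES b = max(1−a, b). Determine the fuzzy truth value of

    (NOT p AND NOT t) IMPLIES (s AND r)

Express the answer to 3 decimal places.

NOT p = 1 − 0.6100 = 0.3900
NOT t = 1 − 0.8300 = 0.1700
NOT p AND NOT t = a·b on (0.3900, 0.1700) = 0.0663
s AND r = a·b on (0.8700, 0.7500) = 0.6525
(NOT p AND NOT t) IMPLIES (s AND r)  [Kleene-Dienes: max(1−a, b)] with a=0.0663, b=0.6525 → 0.9337

0.934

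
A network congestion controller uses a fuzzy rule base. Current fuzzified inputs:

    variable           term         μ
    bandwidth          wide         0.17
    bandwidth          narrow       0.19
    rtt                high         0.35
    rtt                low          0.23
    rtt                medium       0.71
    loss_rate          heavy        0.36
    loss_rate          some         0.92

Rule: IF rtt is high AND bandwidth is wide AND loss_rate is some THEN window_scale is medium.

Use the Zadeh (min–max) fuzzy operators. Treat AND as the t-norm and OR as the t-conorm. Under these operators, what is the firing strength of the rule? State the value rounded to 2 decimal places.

0.17

firing strength: high=0.35, wide=0.17, some=0.92; AND[min(a, b)] → w = 0.17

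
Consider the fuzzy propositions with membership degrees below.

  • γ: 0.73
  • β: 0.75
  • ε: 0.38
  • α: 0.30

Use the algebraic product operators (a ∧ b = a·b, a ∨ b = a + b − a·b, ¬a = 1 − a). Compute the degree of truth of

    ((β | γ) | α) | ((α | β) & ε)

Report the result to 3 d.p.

0.968

β | γ = a + b − a·b on (0.7500, 0.7300) = 0.9325
(β | γ) | α = a + b − a·b on (0.9325, 0.3000) = 0.9527
α | β = a + b − a·b on (0.3000, 0.7500) = 0.8250
(α | β) & ε = a·b on (0.8250, 0.3800) = 0.3135
((β | γ) | α) | ((α | β) & ε) = a + b − a·b on (0.9527, 0.3135) = 0.9676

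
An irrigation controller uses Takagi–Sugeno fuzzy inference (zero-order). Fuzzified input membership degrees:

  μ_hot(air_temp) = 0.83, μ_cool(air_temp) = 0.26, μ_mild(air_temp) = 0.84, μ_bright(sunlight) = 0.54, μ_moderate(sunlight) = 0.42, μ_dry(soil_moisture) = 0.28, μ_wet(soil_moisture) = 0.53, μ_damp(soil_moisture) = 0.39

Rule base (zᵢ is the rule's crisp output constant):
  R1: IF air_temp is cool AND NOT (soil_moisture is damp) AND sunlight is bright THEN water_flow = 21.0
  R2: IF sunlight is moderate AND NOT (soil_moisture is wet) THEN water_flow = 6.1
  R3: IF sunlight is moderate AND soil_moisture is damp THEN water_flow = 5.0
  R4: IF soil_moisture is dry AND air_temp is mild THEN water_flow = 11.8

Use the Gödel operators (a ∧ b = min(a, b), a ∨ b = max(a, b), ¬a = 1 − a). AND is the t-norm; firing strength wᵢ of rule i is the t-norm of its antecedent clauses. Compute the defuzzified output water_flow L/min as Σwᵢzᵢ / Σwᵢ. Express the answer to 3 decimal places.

R1 (z=21.0): cool=0.26, ¬damp=1−0.39=0.61, bright=0.54; AND[min(a, b)] → w = 0.26
R2 (z=6.1): moderate=0.42, ¬wet=1−0.53=0.47; AND[min(a, b)] → w = 0.42
R3 (z=5.0): moderate=0.42, damp=0.39; AND[min(a, b)] → w = 0.39
R4 (z=11.8): dry=0.28, mild=0.84; AND[min(a, b)] → w = 0.28
Weighted average = (0.26·21.0 + 0.42·6.1 + 0.39·5.0 + 0.28·11.8) / (0.26 + 0.42 + 0.39 + 0.28)
  = 13.2760 / 1.3500 = 9.834

9.834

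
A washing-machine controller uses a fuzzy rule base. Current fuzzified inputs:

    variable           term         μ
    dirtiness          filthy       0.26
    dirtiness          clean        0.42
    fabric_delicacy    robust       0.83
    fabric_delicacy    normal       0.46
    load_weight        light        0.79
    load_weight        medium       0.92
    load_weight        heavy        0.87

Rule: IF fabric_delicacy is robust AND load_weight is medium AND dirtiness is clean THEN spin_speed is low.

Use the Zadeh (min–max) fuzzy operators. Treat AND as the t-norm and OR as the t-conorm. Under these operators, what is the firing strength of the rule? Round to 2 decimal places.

firing strength: robust=0.83, medium=0.92, clean=0.42; AND[min(a, b)] → w = 0.42

0.42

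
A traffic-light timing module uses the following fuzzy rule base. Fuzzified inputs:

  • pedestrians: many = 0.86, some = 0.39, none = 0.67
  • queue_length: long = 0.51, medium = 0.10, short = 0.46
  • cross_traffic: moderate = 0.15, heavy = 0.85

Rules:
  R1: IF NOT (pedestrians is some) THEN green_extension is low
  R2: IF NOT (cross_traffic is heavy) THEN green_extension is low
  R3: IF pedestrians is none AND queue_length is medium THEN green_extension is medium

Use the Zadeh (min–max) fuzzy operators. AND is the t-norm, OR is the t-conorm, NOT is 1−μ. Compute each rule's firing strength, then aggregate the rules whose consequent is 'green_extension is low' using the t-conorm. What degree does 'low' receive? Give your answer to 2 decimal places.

R1: ¬some=1−0.39=0.61 → w = 0.61
R2: ¬heavy=1−0.85=0.15 → w = 0.15
R3: none=0.67, medium=0.10; AND[min(a, b)] → w = 0.10
Rules with consequent 'low': {R1, R2} → strengths 0.61, 0.15
Aggregate via t-conorm [max(a, b)]: 0.61

0.61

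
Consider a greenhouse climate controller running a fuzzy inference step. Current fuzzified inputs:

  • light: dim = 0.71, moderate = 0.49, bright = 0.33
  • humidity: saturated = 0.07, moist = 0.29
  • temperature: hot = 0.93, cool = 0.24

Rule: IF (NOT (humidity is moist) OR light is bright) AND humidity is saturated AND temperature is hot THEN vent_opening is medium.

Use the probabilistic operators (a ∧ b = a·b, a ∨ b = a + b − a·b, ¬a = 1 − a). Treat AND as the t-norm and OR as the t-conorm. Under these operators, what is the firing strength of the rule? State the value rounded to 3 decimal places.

0.052

firing strength: (¬moist=1−0.29=0.71 OR bright=0.33) = 0.8057; AND[a·b] with saturated=0.07, hot=0.93 → w = 0.0525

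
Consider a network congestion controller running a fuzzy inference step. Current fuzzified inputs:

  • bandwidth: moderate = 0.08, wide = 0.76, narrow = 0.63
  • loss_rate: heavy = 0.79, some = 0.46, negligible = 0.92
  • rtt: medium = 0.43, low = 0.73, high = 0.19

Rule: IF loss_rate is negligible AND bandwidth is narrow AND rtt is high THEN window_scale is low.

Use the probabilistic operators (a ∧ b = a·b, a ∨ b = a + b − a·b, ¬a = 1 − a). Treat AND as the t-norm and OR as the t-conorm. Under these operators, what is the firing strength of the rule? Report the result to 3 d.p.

0.110

firing strength: negligible=0.92, narrow=0.63, high=0.19; AND[a·b] → w = 0.1101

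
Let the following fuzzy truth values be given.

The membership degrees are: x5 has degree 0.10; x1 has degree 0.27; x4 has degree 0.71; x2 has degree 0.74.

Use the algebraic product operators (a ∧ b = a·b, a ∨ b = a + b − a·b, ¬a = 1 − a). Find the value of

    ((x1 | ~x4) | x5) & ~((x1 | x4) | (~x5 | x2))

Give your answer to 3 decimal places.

0.003

~x4 = 1 − 0.7100 = 0.2900
x1 | ~x4 = a + b − a·b on (0.2700, 0.2900) = 0.4817
(x1 | ~x4) | x5 = a + b − a·b on (0.4817, 0.1000) = 0.5335
x1 | x4 = a + b − a·b on (0.2700, 0.7100) = 0.7883
~x5 = 1 − 0.1000 = 0.9000
~x5 | x2 = a + b − a·b on (0.9000, 0.7400) = 0.9740
(x1 | x4) | (~x5 | x2) = a + b − a·b on (0.7883, 0.9740) = 0.9945
~((x1 | x4) | (~x5 | x2)) = 1 − 0.9945 = 0.0055
((x1 | ~x4) | x5) & ~((x1 | x4) | (~x5 | x2)) = a·b on (0.5335, 0.0055) = 0.0029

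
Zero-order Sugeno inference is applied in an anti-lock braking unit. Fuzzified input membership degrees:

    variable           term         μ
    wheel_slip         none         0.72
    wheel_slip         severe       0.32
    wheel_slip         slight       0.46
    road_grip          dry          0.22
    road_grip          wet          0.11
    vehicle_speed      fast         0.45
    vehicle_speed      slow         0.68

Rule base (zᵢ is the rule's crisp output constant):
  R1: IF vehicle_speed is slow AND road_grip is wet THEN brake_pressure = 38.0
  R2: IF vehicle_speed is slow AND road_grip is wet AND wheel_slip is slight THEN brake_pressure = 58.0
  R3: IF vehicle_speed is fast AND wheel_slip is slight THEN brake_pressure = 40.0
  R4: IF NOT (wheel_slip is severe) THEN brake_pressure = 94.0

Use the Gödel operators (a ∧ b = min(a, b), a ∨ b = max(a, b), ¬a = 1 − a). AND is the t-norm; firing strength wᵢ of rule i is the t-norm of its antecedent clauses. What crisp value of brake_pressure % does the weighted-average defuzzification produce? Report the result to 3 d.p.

R1 (z=38.0): slow=0.68, wet=0.11; AND[min(a, b)] → w = 0.11
R2 (z=58.0): slow=0.68, wet=0.11, slight=0.46; AND[min(a, b)] → w = 0.11
R3 (z=40.0): fast=0.45, slight=0.46; AND[min(a, b)] → w = 0.45
R4 (z=94.0): ¬severe=1−0.32=0.68 → w = 0.68
Weighted average = (0.11·38.0 + 0.11·58.0 + 0.45·40.0 + 0.68·94.0) / (0.11 + 0.11 + 0.45 + 0.68)
  = 92.4800 / 1.3500 = 68.504

68.504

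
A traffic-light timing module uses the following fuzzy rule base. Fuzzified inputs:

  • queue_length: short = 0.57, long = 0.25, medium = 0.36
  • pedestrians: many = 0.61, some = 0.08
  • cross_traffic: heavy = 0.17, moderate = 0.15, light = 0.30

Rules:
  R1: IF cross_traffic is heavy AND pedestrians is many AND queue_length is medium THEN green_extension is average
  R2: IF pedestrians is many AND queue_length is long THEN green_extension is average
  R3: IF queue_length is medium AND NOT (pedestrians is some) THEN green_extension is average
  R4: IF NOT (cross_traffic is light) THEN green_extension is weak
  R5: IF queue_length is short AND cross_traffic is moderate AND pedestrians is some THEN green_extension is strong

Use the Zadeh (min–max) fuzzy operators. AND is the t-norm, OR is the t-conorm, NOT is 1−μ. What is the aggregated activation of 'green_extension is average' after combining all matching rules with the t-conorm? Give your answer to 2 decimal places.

R1: heavy=0.17, many=0.61, medium=0.36; AND[min(a, b)] → w = 0.17
R2: many=0.61, long=0.25; AND[min(a, b)] → w = 0.25
R3: medium=0.36, ¬some=1−0.08=0.92; AND[min(a, b)] → w = 0.36
R4: ¬light=1−0.30=0.70 → w = 0.70
R5: short=0.57, moderate=0.15, some=0.08; AND[min(a, b)] → w = 0.08
Rules with consequent 'average': {R1, R2, R3} → strengths 0.17, 0.25, 0.36
Aggregate via t-conorm [max(a, b)]: 0.36

0.36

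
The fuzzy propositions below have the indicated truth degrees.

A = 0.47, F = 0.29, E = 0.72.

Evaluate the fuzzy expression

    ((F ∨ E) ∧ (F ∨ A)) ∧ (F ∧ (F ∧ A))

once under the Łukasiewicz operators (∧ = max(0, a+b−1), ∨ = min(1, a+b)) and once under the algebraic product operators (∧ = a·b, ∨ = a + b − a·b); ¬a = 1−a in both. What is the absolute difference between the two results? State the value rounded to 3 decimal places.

0.020

Under Łukasiewicz:
  F ∨ E = min(1, a+b) on (0.29, 0.72) = 1.00
  F ∨ A = min(1, a+b) on (0.29, 0.47) = 0.76
  (F ∨ E) ∧ (F ∨ A) = max(0, a+b−1) on (1.00, 0.76) = 0.76
  F ∧ A = max(0, a+b−1) on (0.29, 0.47) = 0.00
  F ∧ (F ∧ A) = max(0, a+b−1) on (0.29, 0.00) = 0.00
  ((F ∨ E) ∧ (F ∨ A)) ∧ (F ∧ (F ∧ A)) = max(0, a+b−1) on (0.76, 0.00) = 0.00
  → value = 0.0000
Under algebraic product:
  F ∨ E = a + b − a·b on (0.2900, 0.7200) = 0.8012
  F ∨ A = a + b − a·b on (0.2900, 0.4700) = 0.6237
  (F ∨ E) ∧ (F ∨ A) = a·b on (0.8012, 0.6237) = 0.4997
  F ∧ A = a·b on (0.2900, 0.4700) = 0.1363
  F ∧ (F ∧ A) = a·b on (0.2900, 0.1363) = 0.0395
  ((F ∨ E) ∧ (F ∨ A)) ∧ (F ∧ (F ∧ A)) = a·b on (0.4997, 0.0395) = 0.0198
  → value = 0.0198
|0.0000 − 0.0198| = 0.020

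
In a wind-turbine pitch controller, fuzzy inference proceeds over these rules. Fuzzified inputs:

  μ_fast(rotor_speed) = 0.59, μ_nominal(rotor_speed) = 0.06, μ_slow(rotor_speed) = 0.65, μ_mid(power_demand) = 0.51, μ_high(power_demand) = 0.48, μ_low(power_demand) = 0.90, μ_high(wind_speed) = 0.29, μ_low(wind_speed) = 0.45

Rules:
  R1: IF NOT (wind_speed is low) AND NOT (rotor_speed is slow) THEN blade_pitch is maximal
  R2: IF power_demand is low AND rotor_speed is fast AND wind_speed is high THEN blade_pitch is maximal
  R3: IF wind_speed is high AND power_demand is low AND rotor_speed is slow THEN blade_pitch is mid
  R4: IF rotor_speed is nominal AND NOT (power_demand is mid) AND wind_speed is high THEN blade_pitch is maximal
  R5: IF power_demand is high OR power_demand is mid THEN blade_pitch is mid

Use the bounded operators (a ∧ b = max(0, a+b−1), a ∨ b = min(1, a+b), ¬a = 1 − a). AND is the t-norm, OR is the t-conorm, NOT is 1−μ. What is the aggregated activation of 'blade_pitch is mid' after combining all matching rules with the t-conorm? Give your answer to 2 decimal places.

0.99

R1: ¬low=1−0.45=0.55, ¬slow=1−0.65=0.35; AND[max(0, a+b−1)] → w = 0.00
R2: low=0.90, fast=0.59, high=0.29; AND[max(0, a+b−1)] → w = 0.00
R3: high=0.29, low=0.90, slow=0.65; AND[max(0, a+b−1)] → w = 0.00
R4: nominal=0.06, ¬mid=1−0.51=0.49, high=0.29; AND[max(0, a+b−1)] → w = 0.00
R5: high=0.48, mid=0.51; OR[min(1, a+b)] → w = 0.99
Rules with consequent 'mid': {R3, R5} → strengths 0.00, 0.99
Aggregate via t-conorm [min(1, a+b)]: 0.99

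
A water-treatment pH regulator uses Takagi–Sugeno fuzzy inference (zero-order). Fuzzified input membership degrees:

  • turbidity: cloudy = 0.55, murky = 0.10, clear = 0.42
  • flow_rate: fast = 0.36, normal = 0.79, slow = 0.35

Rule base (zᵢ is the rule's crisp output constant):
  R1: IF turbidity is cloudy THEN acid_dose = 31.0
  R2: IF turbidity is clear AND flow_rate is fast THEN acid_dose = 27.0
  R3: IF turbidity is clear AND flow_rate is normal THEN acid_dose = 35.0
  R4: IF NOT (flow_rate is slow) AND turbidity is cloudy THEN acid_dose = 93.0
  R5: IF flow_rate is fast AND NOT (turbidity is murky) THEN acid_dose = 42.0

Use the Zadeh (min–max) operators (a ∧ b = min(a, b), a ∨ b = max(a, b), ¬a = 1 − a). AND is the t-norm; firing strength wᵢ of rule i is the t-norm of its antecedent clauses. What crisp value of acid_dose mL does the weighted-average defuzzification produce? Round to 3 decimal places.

48.098

R1 (z=31.0): cloudy=0.55 → w = 0.55
R2 (z=27.0): clear=0.42, fast=0.36; AND[min(a, b)] → w = 0.36
R3 (z=35.0): clear=0.42, normal=0.79; AND[min(a, b)] → w = 0.42
R4 (z=93.0): ¬slow=1−0.35=0.65, cloudy=0.55; AND[min(a, b)] → w = 0.55
R5 (z=42.0): fast=0.36, ¬murky=1−0.10=0.90; AND[min(a, b)] → w = 0.36
Weighted average = (0.55·31.0 + 0.36·27.0 + 0.42·35.0 + 0.55·93.0 + 0.36·42.0) / (0.55 + 0.36 + 0.42 + 0.55 + 0.36)
  = 107.7400 / 2.2400 = 48.098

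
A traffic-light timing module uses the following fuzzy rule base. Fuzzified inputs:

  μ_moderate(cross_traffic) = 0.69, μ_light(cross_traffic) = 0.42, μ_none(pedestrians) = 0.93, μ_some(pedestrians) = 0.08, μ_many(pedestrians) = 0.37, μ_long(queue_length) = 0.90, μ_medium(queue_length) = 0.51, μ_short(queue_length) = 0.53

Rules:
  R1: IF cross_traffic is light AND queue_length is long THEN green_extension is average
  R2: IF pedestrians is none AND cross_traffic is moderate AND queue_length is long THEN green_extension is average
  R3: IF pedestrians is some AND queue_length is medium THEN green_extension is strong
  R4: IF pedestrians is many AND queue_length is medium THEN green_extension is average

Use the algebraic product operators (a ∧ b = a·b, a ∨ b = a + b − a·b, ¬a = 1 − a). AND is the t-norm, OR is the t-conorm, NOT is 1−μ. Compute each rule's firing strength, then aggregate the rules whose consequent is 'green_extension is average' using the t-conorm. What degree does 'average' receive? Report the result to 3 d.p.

R1: light=0.42, long=0.90; AND[a·b] → w = 0.3780
R2: none=0.93, moderate=0.69, long=0.90; AND[a·b] → w = 0.5775
R3: some=0.08, medium=0.51; AND[a·b] → w = 0.0408
R4: many=0.37, medium=0.51; AND[a·b] → w = 0.1887
Rules with consequent 'average': {R1, R2, R4} → strengths 0.3780, 0.5775, 0.1887
Aggregate via t-conorm [a + b − a·b]: 0.7868

0.787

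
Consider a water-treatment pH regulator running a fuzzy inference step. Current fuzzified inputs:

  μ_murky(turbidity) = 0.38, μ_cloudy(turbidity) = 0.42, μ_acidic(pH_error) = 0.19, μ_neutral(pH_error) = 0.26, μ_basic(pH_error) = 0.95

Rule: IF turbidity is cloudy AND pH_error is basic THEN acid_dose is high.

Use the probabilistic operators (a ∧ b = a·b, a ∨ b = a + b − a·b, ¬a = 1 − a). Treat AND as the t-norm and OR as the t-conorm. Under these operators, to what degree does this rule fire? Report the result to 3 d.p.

0.399

firing strength: cloudy=0.42, basic=0.95; AND[a·b] → w = 0.3990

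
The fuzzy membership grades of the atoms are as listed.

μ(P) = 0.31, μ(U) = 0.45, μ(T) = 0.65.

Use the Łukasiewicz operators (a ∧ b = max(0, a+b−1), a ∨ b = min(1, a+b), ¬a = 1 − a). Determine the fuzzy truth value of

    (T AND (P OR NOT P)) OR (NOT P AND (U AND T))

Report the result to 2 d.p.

NOT P = 1 − 0.31 = 0.69
P OR NOT P = min(1, a+b) on (0.31, 0.69) = 1.00
T AND (P OR NOT P) = max(0, a+b−1) on (0.65, 1.00) = 0.65
NOT P = 1 − 0.31 = 0.69
U AND T = max(0, a+b−1) on (0.45, 0.65) = 0.10
NOT P AND (U AND T) = max(0, a+b−1) on (0.69, 0.10) = 0.00
(T AND (P OR NOT P)) OR (NOT P AND (U AND T)) = min(1, a+b) on (0.65, 0.00) = 0.65

0.65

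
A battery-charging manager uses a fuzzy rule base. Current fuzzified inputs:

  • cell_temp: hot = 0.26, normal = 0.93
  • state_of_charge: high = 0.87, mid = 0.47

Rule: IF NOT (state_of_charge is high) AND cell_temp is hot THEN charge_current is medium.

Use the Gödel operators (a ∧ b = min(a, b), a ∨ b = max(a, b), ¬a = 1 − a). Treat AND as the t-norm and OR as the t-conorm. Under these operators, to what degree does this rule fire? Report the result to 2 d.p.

0.13

firing strength: ¬high=1−0.87=0.13, hot=0.26; AND[min(a, b)] → w = 0.13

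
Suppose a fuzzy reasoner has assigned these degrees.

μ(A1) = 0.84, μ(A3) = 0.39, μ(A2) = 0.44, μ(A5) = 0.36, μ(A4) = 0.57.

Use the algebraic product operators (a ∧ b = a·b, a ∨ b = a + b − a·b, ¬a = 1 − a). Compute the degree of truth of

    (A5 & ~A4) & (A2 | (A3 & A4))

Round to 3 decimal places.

0.087

~A4 = 1 − 0.5700 = 0.4300
A5 & ~A4 = a·b on (0.3600, 0.4300) = 0.1548
A3 & A4 = a·b on (0.3900, 0.5700) = 0.2223
A2 | (A3 & A4) = a + b − a·b on (0.4400, 0.2223) = 0.5645
(A5 & ~A4) & (A2 | (A3 & A4)) = a·b on (0.1548, 0.5645) = 0.0874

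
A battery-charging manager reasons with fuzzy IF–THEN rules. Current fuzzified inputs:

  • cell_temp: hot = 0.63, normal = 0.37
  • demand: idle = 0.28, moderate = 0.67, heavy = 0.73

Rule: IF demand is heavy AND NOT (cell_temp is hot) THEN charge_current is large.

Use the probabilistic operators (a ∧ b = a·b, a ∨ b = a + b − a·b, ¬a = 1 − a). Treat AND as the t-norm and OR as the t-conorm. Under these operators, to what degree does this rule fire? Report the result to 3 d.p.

0.270

firing strength: heavy=0.73, ¬hot=1−0.63=0.37; AND[a·b] → w = 0.2701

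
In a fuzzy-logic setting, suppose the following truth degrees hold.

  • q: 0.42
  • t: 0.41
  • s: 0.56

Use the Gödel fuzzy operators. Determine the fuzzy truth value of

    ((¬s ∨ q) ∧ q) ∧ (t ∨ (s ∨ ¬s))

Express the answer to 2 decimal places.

0.42

¬s = 1 − 0.56 = 0.44
¬s ∨ q = max(a, b) on (0.44, 0.42) = 0.44
(¬s ∨ q) ∧ q = min(a, b) on (0.44, 0.42) = 0.42
¬s = 1 − 0.56 = 0.44
s ∨ ¬s = max(a, b) on (0.56, 0.44) = 0.56
t ∨ (s ∨ ¬s) = max(a, b) on (0.41, 0.56) = 0.56
((¬s ∨ q) ∧ q) ∧ (t ∨ (s ∨ ¬s)) = min(a, b) on (0.42, 0.56) = 0.42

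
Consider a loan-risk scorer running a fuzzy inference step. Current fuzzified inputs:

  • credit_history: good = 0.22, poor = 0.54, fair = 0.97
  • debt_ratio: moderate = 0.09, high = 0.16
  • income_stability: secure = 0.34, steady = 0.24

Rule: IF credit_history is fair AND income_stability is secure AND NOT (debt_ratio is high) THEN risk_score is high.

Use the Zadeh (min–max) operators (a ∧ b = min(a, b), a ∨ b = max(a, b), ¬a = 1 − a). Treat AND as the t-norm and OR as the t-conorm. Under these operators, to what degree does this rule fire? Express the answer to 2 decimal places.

firing strength: fair=0.97, secure=0.34, ¬high=1−0.16=0.84; AND[min(a, b)] → w = 0.34

0.34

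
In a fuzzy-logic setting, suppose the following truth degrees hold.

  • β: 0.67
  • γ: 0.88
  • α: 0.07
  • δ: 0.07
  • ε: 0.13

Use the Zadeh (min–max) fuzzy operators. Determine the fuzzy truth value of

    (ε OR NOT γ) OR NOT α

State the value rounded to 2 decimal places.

0.93

NOT γ = 1 − 0.88 = 0.12
ε OR NOT γ = max(a, b) on (0.13, 0.12) = 0.13
NOT α = 1 − 0.07 = 0.93
(ε OR NOT γ) OR NOT α = max(a, b) on (0.13, 0.93) = 0.93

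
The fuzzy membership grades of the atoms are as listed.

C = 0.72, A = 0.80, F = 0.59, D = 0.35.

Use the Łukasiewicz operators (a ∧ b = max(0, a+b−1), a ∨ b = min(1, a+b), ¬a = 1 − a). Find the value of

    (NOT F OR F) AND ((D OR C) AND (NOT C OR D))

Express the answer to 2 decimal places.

0.63

NOT F = 1 − 0.59 = 0.41
NOT F OR F = min(1, a+b) on (0.41, 0.59) = 1.00
D OR C = min(1, a+b) on (0.35, 0.72) = 1.00
NOT C = 1 − 0.72 = 0.28
NOT C OR D = min(1, a+b) on (0.28, 0.35) = 0.63
(D OR C) AND (NOT C OR D) = max(0, a+b−1) on (1.00, 0.63) = 0.63
(NOT F OR F) AND ((D OR C) AND (NOT C OR D)) = max(0, a+b−1) on (1.00, 0.63) = 0.63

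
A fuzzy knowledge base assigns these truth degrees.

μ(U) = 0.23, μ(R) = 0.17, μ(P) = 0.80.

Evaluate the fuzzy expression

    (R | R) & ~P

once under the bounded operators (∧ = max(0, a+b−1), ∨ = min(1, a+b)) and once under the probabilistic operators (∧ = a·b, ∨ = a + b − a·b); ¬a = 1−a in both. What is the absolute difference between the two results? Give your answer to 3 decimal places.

0.062

Under bounded:
  R | R = min(1, a+b) on (0.17, 0.17) = 0.34
  ~P = 1 − 0.80 = 0.20
  (R | R) & ~P = max(0, a+b−1) on (0.34, 0.20) = 0.00
  → value = 0.0000
Under probabilistic:
  R | R = a + b − a·b on (0.1700, 0.1700) = 0.3111
  ~P = 1 − 0.8000 = 0.2000
  (R | R) & ~P = a·b on (0.3111, 0.2000) = 0.0622
  → value = 0.0622
|0.0000 − 0.0622| = 0.062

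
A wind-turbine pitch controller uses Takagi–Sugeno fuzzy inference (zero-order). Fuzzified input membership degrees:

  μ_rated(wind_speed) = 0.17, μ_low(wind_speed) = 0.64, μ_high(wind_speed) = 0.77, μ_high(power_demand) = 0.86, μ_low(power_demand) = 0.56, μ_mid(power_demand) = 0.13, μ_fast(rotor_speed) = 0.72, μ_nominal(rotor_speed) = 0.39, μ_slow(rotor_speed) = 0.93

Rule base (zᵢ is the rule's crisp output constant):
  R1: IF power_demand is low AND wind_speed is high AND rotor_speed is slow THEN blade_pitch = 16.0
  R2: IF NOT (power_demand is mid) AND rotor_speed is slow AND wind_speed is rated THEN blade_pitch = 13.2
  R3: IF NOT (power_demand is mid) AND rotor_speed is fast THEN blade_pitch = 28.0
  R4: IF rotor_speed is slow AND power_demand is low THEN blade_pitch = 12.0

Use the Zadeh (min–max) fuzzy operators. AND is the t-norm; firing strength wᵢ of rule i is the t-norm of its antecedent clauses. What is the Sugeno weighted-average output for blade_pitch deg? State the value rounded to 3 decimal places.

18.947

R1 (z=16.0): low=0.56, high=0.77, slow=0.93; AND[min(a, b)] → w = 0.56
R2 (z=13.2): ¬mid=1−0.13=0.87, slow=0.93, rated=0.17; AND[min(a, b)] → w = 0.17
R3 (z=28.0): ¬mid=1−0.13=0.87, fast=0.72; AND[min(a, b)] → w = 0.72
R4 (z=12.0): slow=0.93, low=0.56; AND[min(a, b)] → w = 0.56
Weighted average = (0.56·16.0 + 0.17·13.2 + 0.72·28.0 + 0.56·12.0) / (0.56 + 0.17 + 0.72 + 0.56)
  = 38.0840 / 2.0100 = 18.947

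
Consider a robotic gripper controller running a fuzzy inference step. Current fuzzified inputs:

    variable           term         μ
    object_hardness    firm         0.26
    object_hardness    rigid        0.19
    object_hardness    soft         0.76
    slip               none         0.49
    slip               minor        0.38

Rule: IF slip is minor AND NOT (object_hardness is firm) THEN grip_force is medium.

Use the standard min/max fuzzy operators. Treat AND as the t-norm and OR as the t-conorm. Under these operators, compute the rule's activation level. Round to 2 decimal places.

firing strength: minor=0.38, ¬firm=1−0.26=0.74; AND[min(a, b)] → w = 0.38

0.38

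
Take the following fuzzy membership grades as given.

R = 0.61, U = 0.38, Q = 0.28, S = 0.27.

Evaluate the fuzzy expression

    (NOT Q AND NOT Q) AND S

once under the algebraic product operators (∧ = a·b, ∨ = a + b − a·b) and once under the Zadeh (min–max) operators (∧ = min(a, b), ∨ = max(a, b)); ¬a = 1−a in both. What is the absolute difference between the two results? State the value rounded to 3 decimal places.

Under algebraic product:
  NOT Q = 1 − 0.2800 = 0.7200
  NOT Q = 1 − 0.2800 = 0.7200
  NOT Q AND NOT Q = a·b on (0.7200, 0.7200) = 0.5184
  (NOT Q AND NOT Q) AND S = a·b on (0.5184, 0.2700) = 0.1400
  → value = 0.1400
Under Zadeh (min–max):
  NOT Q = 1 − 0.28 = 0.72
  NOT Q = 1 − 0.28 = 0.72
  NOT Q AND NOT Q = min(a, b) on (0.72, 0.72) = 0.72
  (NOT Q AND NOT Q) AND S = min(a, b) on (0.72, 0.27) = 0.27
  → value = 0.2700
|0.1400 − 0.2700| = 0.130

0.130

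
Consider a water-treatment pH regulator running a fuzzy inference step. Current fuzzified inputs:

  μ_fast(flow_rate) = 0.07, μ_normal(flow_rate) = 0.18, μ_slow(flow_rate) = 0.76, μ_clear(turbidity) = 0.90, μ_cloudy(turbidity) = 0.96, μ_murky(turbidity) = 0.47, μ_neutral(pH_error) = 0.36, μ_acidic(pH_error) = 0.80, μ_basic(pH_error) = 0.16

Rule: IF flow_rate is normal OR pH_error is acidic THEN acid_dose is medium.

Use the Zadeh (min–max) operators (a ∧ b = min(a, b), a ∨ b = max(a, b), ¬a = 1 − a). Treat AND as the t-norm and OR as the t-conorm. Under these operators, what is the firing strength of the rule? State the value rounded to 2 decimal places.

firing strength: normal=0.18, acidic=0.80; OR[max(a, b)] → w = 0.80

0.80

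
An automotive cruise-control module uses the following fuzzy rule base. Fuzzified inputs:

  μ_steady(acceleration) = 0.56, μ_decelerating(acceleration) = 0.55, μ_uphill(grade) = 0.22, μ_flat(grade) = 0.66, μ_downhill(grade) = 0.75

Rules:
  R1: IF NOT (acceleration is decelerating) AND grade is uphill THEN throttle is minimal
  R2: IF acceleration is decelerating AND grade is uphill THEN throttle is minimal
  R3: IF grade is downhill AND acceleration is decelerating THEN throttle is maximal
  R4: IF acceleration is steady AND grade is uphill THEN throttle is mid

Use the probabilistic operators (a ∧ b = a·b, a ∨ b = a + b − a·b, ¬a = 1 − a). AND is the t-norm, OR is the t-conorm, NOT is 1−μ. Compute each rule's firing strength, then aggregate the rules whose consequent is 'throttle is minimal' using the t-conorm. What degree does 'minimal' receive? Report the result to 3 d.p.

0.208

R1: ¬decelerating=1−0.55=0.45, uphill=0.22; AND[a·b] → w = 0.0990
R2: decelerating=0.55, uphill=0.22; AND[a·b] → w = 0.1210
R3: downhill=0.75, decelerating=0.55; AND[a·b] → w = 0.4125
R4: steady=0.56, uphill=0.22; AND[a·b] → w = 0.1232
Rules with consequent 'minimal': {R1, R2} → strengths 0.0990, 0.1210
Aggregate via t-conorm [a + b − a·b]: 0.2080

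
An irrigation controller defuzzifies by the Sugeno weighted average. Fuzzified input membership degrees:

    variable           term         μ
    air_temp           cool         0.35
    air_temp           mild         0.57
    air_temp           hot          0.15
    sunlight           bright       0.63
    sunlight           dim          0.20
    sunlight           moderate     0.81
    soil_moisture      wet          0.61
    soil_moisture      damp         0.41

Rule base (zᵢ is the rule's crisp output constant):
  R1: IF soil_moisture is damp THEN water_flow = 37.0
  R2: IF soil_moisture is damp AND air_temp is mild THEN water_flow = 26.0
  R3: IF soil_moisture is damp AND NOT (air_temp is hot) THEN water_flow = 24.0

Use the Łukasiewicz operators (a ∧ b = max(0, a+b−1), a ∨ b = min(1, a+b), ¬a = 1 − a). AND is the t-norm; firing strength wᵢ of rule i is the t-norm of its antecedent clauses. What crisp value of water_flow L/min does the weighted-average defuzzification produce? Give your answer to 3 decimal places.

31.955

R1 (z=37.0): damp=0.41 → w = 0.41
R2 (z=26.0): damp=0.41, mild=0.57; AND[max(0, a+b−1)] → w = 0.00
R3 (z=24.0): damp=0.41, ¬hot=1−0.15=0.85; AND[max(0, a+b−1)] → w = 0.26
Weighted average = (0.41·37.0 + 0.00·26.0 + 0.26·24.0) / (0.41 + 0.00 + 0.26)
  = 21.4100 / 0.6700 = 31.955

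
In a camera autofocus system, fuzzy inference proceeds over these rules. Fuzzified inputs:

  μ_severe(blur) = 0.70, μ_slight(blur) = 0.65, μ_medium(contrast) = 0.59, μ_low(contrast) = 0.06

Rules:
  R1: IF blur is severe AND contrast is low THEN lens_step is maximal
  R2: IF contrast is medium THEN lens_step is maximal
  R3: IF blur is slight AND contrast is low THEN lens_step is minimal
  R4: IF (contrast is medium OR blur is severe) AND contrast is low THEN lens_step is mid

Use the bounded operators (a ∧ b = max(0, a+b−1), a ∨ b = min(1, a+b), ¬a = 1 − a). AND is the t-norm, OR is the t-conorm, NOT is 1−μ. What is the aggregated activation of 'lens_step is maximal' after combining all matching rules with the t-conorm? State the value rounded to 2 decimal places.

0.59

R1: severe=0.70, low=0.06; AND[max(0, a+b−1)] → w = 0.00
R2: medium=0.59 → w = 0.59
R3: slight=0.65, low=0.06; AND[max(0, a+b−1)] → w = 0.00
R4: (medium=0.59 OR severe=0.70) = 1.00; AND[max(0, a+b−1)] with low=0.06 → w = 0.06
Rules with consequent 'maximal': {R1, R2} → strengths 0.00, 0.59
Aggregate via t-conorm [min(1, a+b)]: 0.59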